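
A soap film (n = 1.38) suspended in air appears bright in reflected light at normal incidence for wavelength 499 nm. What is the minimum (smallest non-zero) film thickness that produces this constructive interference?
2nt = (m − ½)λ with m = 1 → t = (m − ½)λ/(2n) = 90.4 nm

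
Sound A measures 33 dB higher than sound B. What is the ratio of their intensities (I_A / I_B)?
I_A/I_B = 10^(Δβ/10) = 1995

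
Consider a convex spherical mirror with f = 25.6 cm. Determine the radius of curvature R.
R = 2|f| = 51.2 cm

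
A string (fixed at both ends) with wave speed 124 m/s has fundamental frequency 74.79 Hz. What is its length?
L = v/(2f₁) = 0.829 m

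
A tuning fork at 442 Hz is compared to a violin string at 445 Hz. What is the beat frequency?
3 Hz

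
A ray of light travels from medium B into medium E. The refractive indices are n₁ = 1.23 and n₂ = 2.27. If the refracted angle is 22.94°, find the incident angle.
sin θ₁ = (n₂/n₁)·sin θ₂ → θ₁ = 46°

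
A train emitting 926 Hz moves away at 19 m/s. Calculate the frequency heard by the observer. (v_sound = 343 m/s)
f_obs = f·v/(v + v_s) = 877.4 Hz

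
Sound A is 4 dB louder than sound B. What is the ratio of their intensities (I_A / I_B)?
I_A/I_B = 10^(Δβ/10) = 2.512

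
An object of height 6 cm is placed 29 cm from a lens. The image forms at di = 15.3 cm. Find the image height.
hi = (-di/do) × ho = -3.166 cm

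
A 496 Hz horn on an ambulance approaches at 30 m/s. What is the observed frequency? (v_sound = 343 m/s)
f_obs = f·v/(v − v_s) = 543.5 Hz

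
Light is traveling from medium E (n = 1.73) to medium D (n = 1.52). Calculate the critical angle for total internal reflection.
θc = arcsin(n₂/n₁) = 61.48°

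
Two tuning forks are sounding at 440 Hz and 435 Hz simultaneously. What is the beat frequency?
5 Hz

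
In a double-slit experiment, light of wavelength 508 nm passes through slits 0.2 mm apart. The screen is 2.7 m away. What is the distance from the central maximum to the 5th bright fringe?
y = mλL/d = 34.29 mm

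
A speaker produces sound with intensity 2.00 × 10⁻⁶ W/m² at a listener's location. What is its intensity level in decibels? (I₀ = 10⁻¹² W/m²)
β = 10·log₁₀(I/I₀) = 63.01 dB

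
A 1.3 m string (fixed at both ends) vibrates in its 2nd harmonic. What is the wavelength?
λₙ = 2L/n = 1.3 m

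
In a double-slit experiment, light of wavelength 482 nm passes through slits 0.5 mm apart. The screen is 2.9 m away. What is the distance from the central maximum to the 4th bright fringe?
y = mλL/d = 11.18 mm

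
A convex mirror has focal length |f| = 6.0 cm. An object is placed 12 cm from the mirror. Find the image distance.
f = −6.0 cm (convex); 1/di = 1/f − 1/do → di = -4 cm (virtual image, behind mirror)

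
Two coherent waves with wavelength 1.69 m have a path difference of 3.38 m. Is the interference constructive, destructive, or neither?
constructive — path difference = 2λ, a whole number of wavelengths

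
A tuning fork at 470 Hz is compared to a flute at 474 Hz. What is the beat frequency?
4 Hz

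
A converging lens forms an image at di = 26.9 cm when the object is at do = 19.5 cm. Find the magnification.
M = −di/do = -1.379 (inverted image)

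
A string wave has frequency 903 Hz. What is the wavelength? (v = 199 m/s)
λ = v/f = 0.2204 m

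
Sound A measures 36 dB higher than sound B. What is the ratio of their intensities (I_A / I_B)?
I_A/I_B = 10^(Δβ/10) = 3981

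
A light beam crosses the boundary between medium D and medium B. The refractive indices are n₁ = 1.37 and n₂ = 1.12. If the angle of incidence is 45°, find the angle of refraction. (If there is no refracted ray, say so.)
sin θ₂ = (n₁/n₂)·sin θ₁ = 0.8649 → θ₂ = 59.88°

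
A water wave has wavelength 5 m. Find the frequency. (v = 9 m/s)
f = v/λ = 1.8 Hz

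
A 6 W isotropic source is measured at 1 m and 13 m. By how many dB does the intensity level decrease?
Δβ = 20·log₁₀(r₂/r₁) = 22.28 dB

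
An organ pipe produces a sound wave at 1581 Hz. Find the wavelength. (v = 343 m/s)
λ = v/f = 0.217 m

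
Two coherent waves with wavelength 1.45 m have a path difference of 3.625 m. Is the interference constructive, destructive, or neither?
destructive — path difference = 2.5λ, an odd multiple of λ/2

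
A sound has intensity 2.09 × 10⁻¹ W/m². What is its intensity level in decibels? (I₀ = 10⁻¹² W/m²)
β = 10·log₁₀(I/I₀) = 113.2 dB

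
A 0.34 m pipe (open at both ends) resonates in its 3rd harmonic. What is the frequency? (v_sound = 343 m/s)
fₙ = nv/(2L) = 1513 Hz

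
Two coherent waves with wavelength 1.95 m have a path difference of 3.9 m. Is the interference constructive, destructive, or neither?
constructive — path difference = 2λ, a whole number of wavelengths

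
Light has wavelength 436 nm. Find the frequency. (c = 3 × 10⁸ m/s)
f = c/λ = 6.881 × 10¹⁴ Hz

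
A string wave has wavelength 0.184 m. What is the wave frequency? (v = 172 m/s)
f = v/λ = 934.8 Hz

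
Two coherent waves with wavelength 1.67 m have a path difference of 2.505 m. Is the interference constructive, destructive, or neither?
destructive — path difference = 1.5λ, an odd multiple of λ/2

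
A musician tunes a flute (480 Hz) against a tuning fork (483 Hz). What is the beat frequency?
3 Hz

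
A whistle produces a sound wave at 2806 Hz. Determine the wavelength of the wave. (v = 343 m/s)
λ = v/f = 0.1222 m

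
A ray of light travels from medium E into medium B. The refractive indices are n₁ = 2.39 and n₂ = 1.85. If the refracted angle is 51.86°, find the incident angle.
sin θ₁ = (n₂/n₁)·sin θ₂ → θ₁ = 37.5°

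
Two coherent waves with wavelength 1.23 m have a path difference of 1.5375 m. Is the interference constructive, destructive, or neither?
neither (partial) — path difference = 1.25λ, neither a whole number of wavelengths nor an odd multiple of λ/2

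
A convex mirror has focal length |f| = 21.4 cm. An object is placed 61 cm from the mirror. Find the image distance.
f = −21.4 cm (convex); 1/di = 1/f − 1/do → di = -15.84 cm (virtual image, behind mirror)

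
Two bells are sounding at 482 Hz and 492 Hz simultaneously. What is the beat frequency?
10 Hz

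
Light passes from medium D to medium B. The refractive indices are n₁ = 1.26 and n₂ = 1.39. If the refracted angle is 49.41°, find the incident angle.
sin θ₁ = (n₂/n₁)·sin θ₂ → θ₁ = 56.9°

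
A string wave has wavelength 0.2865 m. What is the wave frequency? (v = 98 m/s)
f = v/λ = 342.1 Hz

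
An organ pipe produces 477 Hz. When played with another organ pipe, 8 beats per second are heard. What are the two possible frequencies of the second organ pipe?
f₂ = 477 ± 8 Hz → 485 Hz or 469 Hz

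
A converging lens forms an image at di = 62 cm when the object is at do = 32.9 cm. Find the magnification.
M = −di/do = -1.884 (inverted image)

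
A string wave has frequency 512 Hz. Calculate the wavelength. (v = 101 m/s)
λ = v/f = 0.1973 m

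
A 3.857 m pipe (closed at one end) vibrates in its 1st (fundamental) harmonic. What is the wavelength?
λₙ = 4L/n = 15.43 m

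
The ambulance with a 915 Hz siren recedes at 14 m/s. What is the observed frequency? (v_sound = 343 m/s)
f_obs = f·v/(v + v_s) = 879.1 Hz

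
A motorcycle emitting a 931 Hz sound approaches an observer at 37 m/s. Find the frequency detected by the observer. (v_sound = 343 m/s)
f_obs = f·v/(v − v_s) = 1044 Hz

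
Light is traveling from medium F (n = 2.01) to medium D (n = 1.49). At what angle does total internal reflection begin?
θc = arcsin(n₂/n₁) = 47.84°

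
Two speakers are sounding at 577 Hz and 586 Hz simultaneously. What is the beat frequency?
9 Hz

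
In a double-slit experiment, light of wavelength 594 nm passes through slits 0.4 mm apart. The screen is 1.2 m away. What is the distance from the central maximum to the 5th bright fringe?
y = mλL/d = 8.91 mm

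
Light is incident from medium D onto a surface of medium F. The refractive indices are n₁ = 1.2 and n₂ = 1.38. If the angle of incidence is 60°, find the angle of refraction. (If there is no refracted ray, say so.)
sin θ₂ = (n₁/n₂)·sin θ₁ = 0.7531 → θ₂ = 48.86°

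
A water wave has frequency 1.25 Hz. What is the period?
T = 1/f = 0.8 s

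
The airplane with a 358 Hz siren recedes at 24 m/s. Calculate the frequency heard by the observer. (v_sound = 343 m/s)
f_obs = f·v/(v + v_s) = 334.6 Hz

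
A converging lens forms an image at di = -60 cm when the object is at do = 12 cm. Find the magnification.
M = −di/do = 5 (upright image)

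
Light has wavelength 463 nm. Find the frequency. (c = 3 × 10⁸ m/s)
f = c/λ = 6.479 × 10¹⁴ Hz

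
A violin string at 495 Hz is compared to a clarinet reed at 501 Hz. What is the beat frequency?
6 Hz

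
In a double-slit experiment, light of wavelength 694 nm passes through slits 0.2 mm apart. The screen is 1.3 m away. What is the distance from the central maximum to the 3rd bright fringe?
y = mλL/d = 13.53 mm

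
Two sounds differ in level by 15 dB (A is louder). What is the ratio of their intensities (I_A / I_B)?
I_A/I_B = 10^(Δβ/10) = 31.62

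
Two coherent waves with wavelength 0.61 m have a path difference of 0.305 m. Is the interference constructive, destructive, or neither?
destructive — path difference = 0.5λ, an odd multiple of λ/2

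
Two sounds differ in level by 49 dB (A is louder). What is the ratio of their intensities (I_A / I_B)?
I_A/I_B = 10^(Δβ/10) = 79430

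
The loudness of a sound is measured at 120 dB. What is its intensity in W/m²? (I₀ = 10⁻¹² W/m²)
I = I₀·10^(β/10) = 1.00 × 10⁰ W/m²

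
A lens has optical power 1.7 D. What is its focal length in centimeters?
f = 1/P = 58.82 cm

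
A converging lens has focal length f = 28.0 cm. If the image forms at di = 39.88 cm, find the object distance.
1/do = 1/f − 1/di → do = 93.99 cm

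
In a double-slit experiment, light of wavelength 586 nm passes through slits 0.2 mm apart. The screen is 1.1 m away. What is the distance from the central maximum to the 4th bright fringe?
y = mλL/d = 12.89 mm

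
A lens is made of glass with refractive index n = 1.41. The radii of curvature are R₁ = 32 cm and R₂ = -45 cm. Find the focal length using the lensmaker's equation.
1/f = (n − 1)(1/R₁ − 1/R₂) → f = 45.61 cm (converging lens)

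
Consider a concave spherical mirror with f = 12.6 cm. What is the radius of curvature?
R = 2|f| = 25.2 cm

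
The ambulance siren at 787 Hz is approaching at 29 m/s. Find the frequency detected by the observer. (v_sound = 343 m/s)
f_obs = f·v/(v − v_s) = 859.7 Hz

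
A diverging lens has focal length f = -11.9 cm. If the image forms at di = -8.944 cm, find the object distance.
1/do = 1/f − 1/di → do = 36.01 cm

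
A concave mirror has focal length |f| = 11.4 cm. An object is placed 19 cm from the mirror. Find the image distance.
f = +11.4 cm (concave); 1/di = 1/f − 1/do → di = 28.5 cm (real image, in front of mirror)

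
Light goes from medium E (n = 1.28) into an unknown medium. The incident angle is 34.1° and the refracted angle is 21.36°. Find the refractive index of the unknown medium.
n₂ = n₁·sin θ₁ / sin θ₂ = 1.97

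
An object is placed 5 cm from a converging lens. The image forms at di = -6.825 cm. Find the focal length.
1/f = 1/do + 1/di → f = 18.7 cm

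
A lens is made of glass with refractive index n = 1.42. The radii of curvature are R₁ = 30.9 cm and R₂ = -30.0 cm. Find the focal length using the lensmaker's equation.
1/f = (n − 1)(1/R₁ − 1/R₂) → f = 36.24 cm (converging lens)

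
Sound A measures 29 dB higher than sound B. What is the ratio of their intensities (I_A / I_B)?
I_A/I_B = 10^(Δβ/10) = 794.3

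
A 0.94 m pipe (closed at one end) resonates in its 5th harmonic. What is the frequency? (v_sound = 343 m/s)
fₙ = nv/(4L) = 456.1 Hz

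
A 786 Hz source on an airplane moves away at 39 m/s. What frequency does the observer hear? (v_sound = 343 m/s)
f_obs = f·v/(v + v_s) = 705.8 Hz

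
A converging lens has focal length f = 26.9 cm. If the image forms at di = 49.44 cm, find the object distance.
1/do = 1/f − 1/di → do = 59 cm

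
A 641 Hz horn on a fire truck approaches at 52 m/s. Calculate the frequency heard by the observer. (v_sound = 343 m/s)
f_obs = f·v/(v − v_s) = 755.5 Hz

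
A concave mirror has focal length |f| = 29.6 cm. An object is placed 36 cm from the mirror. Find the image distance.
f = +29.6 cm (concave); 1/di = 1/f − 1/do → di = 166.5 cm (real image, in front of mirror)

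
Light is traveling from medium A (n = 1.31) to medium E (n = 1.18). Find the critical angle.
θc = arcsin(n₂/n₁) = 64.26°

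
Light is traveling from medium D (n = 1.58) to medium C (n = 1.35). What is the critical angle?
θc = arcsin(n₂/n₁) = 58.7°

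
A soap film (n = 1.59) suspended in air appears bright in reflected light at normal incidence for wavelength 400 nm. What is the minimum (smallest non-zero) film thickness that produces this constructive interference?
2nt = (m − ½)λ with m = 1 → t = (m − ½)λ/(2n) = 62.89 nm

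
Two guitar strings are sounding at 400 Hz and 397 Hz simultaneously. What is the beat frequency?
3 Hz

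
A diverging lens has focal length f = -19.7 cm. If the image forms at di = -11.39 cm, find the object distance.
1/do = 1/f − 1/di → do = 27 cm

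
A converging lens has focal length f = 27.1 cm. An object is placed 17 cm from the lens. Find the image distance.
1/di = 1/f − 1/do → di = -45.61 cm (virtual image)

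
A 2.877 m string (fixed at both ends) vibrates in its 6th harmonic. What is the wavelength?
λₙ = 2L/n = 0.959 m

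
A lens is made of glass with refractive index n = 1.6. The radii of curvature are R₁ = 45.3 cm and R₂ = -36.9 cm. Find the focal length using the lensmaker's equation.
1/f = (n − 1)(1/R₁ − 1/R₂) → f = 33.89 cm (converging lens)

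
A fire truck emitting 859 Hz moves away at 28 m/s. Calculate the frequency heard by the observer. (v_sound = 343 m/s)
f_obs = f·v/(v + v_s) = 794.2 Hz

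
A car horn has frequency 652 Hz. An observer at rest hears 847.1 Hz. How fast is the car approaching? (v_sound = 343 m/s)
v_s = v·(1 − f/f_obs) = 79 m/s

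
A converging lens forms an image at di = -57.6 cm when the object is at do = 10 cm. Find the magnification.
M = −di/do = 5.76 (upright image)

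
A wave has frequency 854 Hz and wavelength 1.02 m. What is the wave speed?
v = fλ = 871.1 m/s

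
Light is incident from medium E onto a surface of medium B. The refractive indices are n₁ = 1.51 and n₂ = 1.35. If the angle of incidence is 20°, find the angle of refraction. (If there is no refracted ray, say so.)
sin θ₂ = (n₁/n₂)·sin θ₁ = 0.3826 → θ₂ = 22.49°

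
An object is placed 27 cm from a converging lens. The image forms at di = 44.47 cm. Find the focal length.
1/f = 1/do + 1/di → f = 16.8 cm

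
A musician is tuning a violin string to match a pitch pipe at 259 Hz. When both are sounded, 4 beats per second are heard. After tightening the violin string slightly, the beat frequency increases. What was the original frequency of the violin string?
263 Hz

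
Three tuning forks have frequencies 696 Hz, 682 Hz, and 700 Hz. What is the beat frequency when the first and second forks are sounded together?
14 Hz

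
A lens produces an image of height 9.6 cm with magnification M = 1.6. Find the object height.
ho = |hi|/|M| = 6 cm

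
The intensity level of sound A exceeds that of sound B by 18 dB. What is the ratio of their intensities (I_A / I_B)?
I_A/I_B = 10^(Δβ/10) = 63.1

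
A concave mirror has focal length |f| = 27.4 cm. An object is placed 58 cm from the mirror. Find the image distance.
f = +27.4 cm (concave); 1/di = 1/f − 1/do → di = 51.93 cm (real image, in front of mirror)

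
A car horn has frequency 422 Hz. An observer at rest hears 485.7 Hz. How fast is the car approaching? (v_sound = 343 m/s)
v_s = v·(1 − f/f_obs) = 44.98 m/s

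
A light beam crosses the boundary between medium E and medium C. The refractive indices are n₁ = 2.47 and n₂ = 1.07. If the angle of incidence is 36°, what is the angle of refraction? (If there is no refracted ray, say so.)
sin θ₂ = (n₁/n₂)·sin θ₁ = 1.357 > 1, so there is no refracted ray — the light undergoes total internal reflection.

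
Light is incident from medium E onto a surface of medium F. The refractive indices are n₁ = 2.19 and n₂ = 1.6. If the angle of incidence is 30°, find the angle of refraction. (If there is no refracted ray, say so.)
sin θ₂ = (n₁/n₂)·sin θ₁ = 0.6844 → θ₂ = 43.19°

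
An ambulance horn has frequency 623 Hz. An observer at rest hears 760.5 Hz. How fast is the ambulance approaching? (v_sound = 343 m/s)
v_s = v·(1 − f/f_obs) = 62.02 m/s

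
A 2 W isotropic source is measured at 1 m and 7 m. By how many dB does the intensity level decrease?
Δβ = 20·log₁₀(r₂/r₁) = 16.9 dB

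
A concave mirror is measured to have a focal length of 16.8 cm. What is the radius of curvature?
R = 2|f| = 33.6 cm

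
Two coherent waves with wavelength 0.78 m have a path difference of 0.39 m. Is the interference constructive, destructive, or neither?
destructive — path difference = 0.5λ, an odd multiple of λ/2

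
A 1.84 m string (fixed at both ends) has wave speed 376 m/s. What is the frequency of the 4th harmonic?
fₙ = nv/(2L) = 408.7 Hz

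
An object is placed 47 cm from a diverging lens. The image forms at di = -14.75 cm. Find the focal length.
1/f = 1/do + 1/di → f = -21.5 cm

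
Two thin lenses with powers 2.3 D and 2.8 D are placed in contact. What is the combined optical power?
P_total = P₁ + P₂ = 5.1 D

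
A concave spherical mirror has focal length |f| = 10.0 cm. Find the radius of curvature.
R = 2|f| = 20 cm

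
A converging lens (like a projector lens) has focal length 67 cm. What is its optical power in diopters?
P = 1/f = 1.493 D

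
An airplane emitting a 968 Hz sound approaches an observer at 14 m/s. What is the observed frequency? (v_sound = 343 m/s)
f_obs = f·v/(v − v_s) = 1009 Hz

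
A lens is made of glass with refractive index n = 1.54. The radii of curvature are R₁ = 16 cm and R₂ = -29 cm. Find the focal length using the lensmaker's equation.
1/f = (n − 1)(1/R₁ − 1/R₂) → f = 19.09 cm (converging lens)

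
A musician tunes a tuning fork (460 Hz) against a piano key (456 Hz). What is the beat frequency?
4 Hz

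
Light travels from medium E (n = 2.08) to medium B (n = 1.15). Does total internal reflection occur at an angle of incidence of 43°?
θc = arcsin(n₂/n₁) = 33.57°; 43° > θc, so yes — total internal reflection.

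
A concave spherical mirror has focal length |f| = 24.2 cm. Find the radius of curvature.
R = 2|f| = 48.4 cm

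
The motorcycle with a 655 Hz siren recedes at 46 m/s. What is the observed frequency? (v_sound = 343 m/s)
f_obs = f·v/(v + v_s) = 577.5 Hz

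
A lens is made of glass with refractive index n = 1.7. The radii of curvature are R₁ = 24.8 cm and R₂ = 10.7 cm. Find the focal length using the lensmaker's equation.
1/f = (n − 1)(1/R₁ − 1/R₂) → f = -26.89 cm (diverging lens)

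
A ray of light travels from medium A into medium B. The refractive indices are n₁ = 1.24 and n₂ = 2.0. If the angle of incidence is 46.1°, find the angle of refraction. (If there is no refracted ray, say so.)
sin θ₂ = (n₁/n₂)·sin θ₁ = 0.4467 → θ₂ = 26.53°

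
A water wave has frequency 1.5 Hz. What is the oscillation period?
T = 1/f = 0.6667 s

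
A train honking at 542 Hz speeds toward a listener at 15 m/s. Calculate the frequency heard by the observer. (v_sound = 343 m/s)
f_obs = f·v/(v − v_s) = 566.8 Hz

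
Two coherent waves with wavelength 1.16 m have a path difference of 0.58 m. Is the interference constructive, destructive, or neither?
destructive — path difference = 0.5λ, an odd multiple of λ/2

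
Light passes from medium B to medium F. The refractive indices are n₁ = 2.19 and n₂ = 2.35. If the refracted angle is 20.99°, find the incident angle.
sin θ₁ = (n₂/n₁)·sin θ₂ → θ₁ = 22.6°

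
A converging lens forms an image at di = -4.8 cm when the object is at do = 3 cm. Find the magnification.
M = −di/do = 1.6 (upright image)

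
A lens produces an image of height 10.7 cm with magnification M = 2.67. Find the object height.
ho = |hi|/|M| = 4.007 cm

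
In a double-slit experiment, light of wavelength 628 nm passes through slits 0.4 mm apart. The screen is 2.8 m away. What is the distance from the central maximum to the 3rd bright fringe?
y = mλL/d = 13.19 mm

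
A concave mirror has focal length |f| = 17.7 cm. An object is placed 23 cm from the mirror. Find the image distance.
f = +17.7 cm (concave); 1/di = 1/f − 1/do → di = 76.81 cm (real image, in front of mirror)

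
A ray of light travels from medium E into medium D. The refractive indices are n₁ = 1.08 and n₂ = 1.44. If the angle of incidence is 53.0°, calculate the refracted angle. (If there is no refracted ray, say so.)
sin θ₂ = (n₁/n₂)·sin θ₁ = 0.599 → θ₂ = 36.8°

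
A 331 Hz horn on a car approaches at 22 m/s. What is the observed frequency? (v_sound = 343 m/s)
f_obs = f·v/(v − v_s) = 353.7 Hz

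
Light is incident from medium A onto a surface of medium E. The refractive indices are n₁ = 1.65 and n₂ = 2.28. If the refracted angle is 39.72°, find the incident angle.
sin θ₁ = (n₂/n₁)·sin θ₂ → θ₁ = 62.01°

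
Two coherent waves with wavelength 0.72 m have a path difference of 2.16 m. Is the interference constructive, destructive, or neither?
constructive — path difference = 3λ, a whole number of wavelengths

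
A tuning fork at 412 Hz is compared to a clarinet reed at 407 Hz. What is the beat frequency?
5 Hz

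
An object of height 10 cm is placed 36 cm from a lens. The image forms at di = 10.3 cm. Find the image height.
hi = (-di/do) × ho = -2.861 cm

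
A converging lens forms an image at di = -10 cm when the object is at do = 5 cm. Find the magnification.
M = −di/do = 2 (upright image)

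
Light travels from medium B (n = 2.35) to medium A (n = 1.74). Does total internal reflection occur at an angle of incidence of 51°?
θc = arcsin(n₂/n₁) = 47.77°; 51° > θc, so yes — total internal reflection.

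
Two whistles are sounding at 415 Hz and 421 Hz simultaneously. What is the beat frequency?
6 Hz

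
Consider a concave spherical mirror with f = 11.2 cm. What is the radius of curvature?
R = 2|f| = 22.4 cm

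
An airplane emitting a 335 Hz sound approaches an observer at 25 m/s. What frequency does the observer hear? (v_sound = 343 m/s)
f_obs = f·v/(v − v_s) = 361.3 Hz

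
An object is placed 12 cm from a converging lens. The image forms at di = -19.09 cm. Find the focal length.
1/f = 1/do + 1/di → f = 32.31 cm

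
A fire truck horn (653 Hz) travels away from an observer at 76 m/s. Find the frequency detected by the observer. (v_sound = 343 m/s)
f_obs = f·v/(v + v_s) = 534.6 Hz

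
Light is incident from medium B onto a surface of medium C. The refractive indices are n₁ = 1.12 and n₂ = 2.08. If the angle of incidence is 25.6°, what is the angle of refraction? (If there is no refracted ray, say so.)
sin θ₂ = (n₁/n₂)·sin θ₁ = 0.2327 → θ₂ = 13.45°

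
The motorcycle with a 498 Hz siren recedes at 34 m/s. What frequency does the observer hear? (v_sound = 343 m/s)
f_obs = f·v/(v + v_s) = 453.1 Hz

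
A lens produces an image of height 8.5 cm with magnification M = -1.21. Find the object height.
ho = |hi|/|M| = 7.025 cm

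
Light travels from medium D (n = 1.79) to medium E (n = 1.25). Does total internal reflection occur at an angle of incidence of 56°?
θc = arcsin(n₂/n₁) = 44.29°; 56° > θc, so yes — total internal reflection.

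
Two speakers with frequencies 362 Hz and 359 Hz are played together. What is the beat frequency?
3 Hz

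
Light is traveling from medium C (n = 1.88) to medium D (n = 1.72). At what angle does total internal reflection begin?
θc = arcsin(n₂/n₁) = 66.19°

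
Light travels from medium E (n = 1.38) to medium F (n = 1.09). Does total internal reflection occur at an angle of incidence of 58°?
θc = arcsin(n₂/n₁) = 52.17°; 58° > θc, so yes — total internal reflection.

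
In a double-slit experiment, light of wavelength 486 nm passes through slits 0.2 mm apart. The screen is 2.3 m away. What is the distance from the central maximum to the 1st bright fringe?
y = mλL/d = 5.589 mm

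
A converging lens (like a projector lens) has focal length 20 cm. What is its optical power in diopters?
P = 1/f = 5 D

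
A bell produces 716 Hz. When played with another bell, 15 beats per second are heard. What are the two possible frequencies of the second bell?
f₂ = 716 ± 15 Hz → 731 Hz or 701 Hz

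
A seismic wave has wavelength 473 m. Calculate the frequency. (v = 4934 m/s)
f = v/λ = 10.43 Hz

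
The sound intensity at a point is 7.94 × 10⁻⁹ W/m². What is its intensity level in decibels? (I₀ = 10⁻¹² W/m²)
β = 10·log₁₀(I/I₀) = 39 dB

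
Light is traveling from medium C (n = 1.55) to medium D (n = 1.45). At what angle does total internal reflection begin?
θc = arcsin(n₂/n₁) = 69.31°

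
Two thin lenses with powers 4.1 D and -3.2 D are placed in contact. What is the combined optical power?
P_total = P₁ + P₂ = 0.9 D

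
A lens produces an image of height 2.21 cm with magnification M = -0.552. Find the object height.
ho = |hi|/|M| = 4.004 cm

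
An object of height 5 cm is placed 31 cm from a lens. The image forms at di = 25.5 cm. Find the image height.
hi = (-di/do) × ho = -4.113 cm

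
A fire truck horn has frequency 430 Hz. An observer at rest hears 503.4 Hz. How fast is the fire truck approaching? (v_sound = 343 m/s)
v_s = v·(1 − f/f_obs) = 50.01 m/s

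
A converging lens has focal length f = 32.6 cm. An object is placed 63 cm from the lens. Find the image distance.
1/di = 1/f − 1/do → di = 67.56 cm (real image)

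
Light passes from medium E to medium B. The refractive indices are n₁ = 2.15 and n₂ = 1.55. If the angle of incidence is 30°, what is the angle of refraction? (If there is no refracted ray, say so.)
sin θ₂ = (n₁/n₂)·sin θ₁ = 0.6935 → θ₂ = 43.91°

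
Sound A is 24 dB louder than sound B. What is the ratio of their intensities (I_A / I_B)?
I_A/I_B = 10^(Δβ/10) = 251.2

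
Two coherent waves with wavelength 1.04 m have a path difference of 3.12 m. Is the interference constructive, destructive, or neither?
constructive — path difference = 3λ, a whole number of wavelengths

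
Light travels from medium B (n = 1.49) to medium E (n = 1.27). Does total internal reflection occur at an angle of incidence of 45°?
θc = arcsin(n₂/n₁) = 58.47°; 45° < θc, so no — the ray refracts.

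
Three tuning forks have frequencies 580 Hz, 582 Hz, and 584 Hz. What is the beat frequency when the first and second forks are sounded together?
2 Hz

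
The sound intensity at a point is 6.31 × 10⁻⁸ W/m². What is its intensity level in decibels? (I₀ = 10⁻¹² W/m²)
β = 10·log₁₀(I/I₀) = 48 dB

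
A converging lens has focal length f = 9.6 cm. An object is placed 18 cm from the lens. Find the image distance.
1/di = 1/f − 1/do → di = 20.57 cm (real image)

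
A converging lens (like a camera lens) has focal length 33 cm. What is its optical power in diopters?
P = 1/f = 3.03 D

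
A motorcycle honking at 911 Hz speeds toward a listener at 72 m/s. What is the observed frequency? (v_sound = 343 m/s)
f_obs = f·v/(v − v_s) = 1153 Hz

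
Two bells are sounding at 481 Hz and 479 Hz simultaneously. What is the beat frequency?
2 Hz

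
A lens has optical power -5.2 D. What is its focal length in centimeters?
f = 1/P = -19.23 cm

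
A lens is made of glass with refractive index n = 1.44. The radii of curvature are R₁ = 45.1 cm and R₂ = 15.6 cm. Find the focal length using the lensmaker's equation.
1/f = (n − 1)(1/R₁ − 1/R₂) → f = -54.2 cm (diverging lens)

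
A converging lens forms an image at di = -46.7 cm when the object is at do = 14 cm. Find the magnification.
M = −di/do = 3.336 (upright image)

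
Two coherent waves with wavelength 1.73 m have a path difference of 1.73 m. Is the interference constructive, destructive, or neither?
constructive — path difference = 1λ, a whole number of wavelengths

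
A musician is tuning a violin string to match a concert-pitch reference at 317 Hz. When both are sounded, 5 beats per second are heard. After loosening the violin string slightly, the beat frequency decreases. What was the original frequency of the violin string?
322 Hz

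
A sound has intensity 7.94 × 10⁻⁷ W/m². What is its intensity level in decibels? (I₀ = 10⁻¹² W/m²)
β = 10·log₁₀(I/I₀) = 59 dB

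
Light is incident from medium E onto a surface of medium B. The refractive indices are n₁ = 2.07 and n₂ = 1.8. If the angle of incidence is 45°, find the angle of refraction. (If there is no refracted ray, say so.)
sin θ₂ = (n₁/n₂)·sin θ₁ = 0.8132 → θ₂ = 54.41°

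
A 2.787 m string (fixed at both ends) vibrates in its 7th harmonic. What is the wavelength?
λₙ = 2L/n = 0.7963 m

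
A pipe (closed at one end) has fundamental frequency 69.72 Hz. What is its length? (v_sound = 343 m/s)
L = v/(4f₁) = 1.23 m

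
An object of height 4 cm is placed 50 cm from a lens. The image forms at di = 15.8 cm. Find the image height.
hi = (-di/do) × ho = -1.264 cm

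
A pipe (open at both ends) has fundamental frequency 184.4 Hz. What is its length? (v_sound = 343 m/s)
L = v/(2f₁) = 0.93 m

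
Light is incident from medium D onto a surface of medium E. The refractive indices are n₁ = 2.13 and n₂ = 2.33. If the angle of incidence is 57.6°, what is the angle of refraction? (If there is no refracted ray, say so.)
sin θ₂ = (n₁/n₂)·sin θ₁ = 0.7719 → θ₂ = 50.52°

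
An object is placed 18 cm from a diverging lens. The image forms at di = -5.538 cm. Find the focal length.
1/f = 1/do + 1/di → f = -7.999 cm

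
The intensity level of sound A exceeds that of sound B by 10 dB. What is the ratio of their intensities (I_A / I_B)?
I_A/I_B = 10^(Δβ/10) = 10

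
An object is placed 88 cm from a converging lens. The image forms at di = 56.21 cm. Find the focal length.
1/f = 1/do + 1/di → f = 34.3 cm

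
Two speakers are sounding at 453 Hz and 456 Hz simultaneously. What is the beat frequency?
3 Hz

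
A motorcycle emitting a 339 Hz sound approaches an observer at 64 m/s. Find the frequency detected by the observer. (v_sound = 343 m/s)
f_obs = f·v/(v − v_s) = 416.8 Hz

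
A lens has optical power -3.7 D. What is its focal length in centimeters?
f = 1/P = -27.03 cm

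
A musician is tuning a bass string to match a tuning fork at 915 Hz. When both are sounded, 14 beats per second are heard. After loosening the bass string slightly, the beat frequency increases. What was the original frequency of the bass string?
901 Hz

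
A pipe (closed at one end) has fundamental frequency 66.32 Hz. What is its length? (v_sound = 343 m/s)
L = v/(4f₁) = 1.293 m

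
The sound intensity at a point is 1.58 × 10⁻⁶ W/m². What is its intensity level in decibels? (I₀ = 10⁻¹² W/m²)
β = 10·log₁₀(I/I₀) = 61.99 dB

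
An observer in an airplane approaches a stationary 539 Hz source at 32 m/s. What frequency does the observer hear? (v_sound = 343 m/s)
f_obs = f·(v + v_o)/v = 589.3 Hz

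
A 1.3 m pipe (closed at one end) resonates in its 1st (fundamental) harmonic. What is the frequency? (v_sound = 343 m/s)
fₙ = nv/(4L) = 65.96 Hz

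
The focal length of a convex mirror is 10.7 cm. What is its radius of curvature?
R = 2|f| = 21.4 cm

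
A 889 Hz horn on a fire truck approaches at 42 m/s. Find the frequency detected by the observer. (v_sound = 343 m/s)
f_obs = f·v/(v − v_s) = 1013 Hz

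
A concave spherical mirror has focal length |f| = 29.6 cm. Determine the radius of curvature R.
R = 2|f| = 59.2 cm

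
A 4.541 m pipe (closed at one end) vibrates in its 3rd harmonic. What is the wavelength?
λₙ = 4L/n = 6.055 m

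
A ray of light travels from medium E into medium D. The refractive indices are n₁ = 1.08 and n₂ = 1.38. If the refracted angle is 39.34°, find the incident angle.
sin θ₁ = (n₂/n₁)·sin θ₂ → θ₁ = 54.1°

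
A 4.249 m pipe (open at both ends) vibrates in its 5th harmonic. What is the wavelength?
λₙ = 2L/n = 1.7 m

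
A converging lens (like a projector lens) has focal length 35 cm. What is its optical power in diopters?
P = 1/f = 2.857 D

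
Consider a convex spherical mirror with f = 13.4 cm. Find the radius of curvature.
R = 2|f| = 26.8 cm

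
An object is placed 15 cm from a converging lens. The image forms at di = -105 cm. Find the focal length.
1/f = 1/do + 1/di → f = 17.5 cm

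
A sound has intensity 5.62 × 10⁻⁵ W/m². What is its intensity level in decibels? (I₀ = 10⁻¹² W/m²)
β = 10·log₁₀(I/I₀) = 77.5 dB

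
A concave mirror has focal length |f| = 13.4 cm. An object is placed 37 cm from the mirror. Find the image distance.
f = +13.4 cm (concave); 1/di = 1/f − 1/do → di = 21.01 cm (real image, in front of mirror)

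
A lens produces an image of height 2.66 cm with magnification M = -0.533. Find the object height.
ho = |hi|/|M| = 4.991 cm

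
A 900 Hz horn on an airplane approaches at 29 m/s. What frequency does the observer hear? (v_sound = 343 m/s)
f_obs = f·v/(v − v_s) = 983.1 Hz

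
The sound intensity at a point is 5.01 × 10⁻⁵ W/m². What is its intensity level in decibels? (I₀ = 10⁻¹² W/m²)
β = 10·log₁₀(I/I₀) = 77 dB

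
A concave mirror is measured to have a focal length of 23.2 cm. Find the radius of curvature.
R = 2|f| = 46.4 cm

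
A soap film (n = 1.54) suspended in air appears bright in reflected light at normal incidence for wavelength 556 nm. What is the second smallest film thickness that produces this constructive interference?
2nt = (m − ½)λ with m = 2 → t = (m − ½)λ/(2n) = 270.8 nm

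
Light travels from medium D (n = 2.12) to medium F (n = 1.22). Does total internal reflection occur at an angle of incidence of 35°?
θc = arcsin(n₂/n₁) = 35.13°; 35° < θc, so no — the ray refracts.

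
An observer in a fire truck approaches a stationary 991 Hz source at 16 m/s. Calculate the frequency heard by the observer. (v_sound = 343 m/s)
f_obs = f·(v + v_o)/v = 1037 Hz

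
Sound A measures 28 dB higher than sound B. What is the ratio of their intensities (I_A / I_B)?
I_A/I_B = 10^(Δβ/10) = 631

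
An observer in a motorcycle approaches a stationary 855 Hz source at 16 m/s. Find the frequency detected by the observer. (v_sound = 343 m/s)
f_obs = f·(v + v_o)/v = 894.9 Hz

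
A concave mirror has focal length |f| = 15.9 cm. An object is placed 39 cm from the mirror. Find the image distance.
f = +15.9 cm (concave); 1/di = 1/f − 1/do → di = 26.84 cm (real image, in front of mirror)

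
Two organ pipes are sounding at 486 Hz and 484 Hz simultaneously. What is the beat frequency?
2 Hz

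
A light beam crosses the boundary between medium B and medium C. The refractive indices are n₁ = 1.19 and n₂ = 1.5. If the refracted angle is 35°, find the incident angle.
sin θ₁ = (n₂/n₁)·sin θ₂ → θ₁ = 46.3°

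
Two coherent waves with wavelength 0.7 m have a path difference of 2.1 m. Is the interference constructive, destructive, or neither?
constructive — path difference = 3λ, a whole number of wavelengths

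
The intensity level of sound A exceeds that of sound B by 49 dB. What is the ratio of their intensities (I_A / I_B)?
I_A/I_B = 10^(Δβ/10) = 79430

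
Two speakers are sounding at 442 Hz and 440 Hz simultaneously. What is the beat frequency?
2 Hz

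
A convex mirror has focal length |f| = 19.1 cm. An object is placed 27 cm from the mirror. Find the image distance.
f = −19.1 cm (convex); 1/di = 1/f − 1/do → di = -11.19 cm (virtual image, behind mirror)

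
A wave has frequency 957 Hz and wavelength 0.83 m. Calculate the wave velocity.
v = fλ = 794.3 m/s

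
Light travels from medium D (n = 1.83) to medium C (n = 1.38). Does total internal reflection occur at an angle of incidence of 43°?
θc = arcsin(n₂/n₁) = 48.95°; 43° < θc, so no — the ray refracts.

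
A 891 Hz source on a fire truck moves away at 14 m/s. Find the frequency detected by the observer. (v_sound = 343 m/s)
f_obs = f·v/(v + v_s) = 856.1 Hz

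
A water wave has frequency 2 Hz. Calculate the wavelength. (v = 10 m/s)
λ = v/f = 5 m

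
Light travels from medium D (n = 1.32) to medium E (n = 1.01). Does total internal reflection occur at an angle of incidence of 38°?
θc = arcsin(n₂/n₁) = 49.92°; 38° < θc, so no — the ray refracts.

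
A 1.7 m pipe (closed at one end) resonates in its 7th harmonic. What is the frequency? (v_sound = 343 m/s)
fₙ = nv/(4L) = 353.1 Hz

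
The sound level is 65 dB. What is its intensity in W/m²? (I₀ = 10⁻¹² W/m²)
I = I₀·10^(β/10) = 3.16 × 10⁻⁶ W/m²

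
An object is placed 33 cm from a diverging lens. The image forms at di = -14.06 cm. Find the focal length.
1/f = 1/do + 1/di → f = -24.5 cm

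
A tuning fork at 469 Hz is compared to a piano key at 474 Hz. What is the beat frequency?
5 Hz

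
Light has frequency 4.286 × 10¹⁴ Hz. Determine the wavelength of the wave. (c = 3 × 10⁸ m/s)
λ = c/f = 700 nm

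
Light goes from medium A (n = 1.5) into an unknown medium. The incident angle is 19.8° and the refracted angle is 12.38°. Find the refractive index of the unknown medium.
n₂ = n₁·sin θ₁ / sin θ₂ = 2.37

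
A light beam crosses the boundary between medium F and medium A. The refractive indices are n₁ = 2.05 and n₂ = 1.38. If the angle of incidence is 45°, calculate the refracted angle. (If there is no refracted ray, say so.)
sin θ₂ = (n₁/n₂)·sin θ₁ = 1.05 > 1, so there is no refracted ray — the light undergoes total internal reflection.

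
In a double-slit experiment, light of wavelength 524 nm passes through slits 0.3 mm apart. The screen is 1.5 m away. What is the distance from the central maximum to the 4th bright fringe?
y = mλL/d = 10.48 mm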